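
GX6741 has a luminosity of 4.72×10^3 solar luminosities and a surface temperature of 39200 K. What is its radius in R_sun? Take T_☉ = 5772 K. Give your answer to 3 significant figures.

R/R_☉ = √(L/L_☉) / (T/T_☉)² = √(4.72×10^3) / (6.791)²
       = 68.70 / 46.12 = 1.490.

1.49 R_sun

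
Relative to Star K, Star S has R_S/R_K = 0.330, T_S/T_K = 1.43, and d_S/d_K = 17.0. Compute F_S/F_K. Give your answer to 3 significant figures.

0.00158

L_S/L_K = (R_S/R_K)²(T_S/T_K)⁴ = (0.330)² × (1.43)⁴ = 0.4554.
F_S/F_K = (L_S/L_K)/(d_S/d_K)² = 0.4554 / (17.0)² = 0.001576.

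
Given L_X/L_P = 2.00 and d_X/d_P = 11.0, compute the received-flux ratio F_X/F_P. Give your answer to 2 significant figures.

F = L/(4πd²), so F_X/F_P = (L_X/L_P) / (d_X/d_P)²
= 2.00 / (11.0)² = 2.00 / 121.0 = 0.01653.

0.017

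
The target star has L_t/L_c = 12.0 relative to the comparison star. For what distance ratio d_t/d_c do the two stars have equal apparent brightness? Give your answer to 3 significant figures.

Equal flux requires L_t/d_t² = L_c/d_c², so d_t/d_c = √(L_t/L_c)
= √(12.0) = 3.464.

3.46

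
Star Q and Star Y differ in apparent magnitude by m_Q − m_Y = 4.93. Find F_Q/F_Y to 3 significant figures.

F_Q/F_Y = 10^(−(m_Q − m_Y)/2.5) = 10^(-4.93/2.5) = 10^-1.972 = 0.01067.

0.0107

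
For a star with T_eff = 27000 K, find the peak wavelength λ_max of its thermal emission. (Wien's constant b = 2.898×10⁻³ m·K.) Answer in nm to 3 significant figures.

λ_max = b/T = 2.898×10⁻³ / 27000 = 1.07×10^-7 m = 107.3 nm.

107 nm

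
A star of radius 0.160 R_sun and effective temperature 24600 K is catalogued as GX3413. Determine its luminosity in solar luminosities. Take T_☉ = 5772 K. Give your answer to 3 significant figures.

L/L_☉ = (R/R_☉)² (T/T_☉)⁴ = (0.160)² × (24600/5772)⁴
       = 0.02560 × (4.262)⁴ = 0.02560 × 329.9 = 8.446.

8.45 solar luminosities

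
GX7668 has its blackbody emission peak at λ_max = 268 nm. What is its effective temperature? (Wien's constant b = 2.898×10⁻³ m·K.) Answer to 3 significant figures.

1.08×10^4 K

T = b/λ_max = 2.898×10⁻³ / (268×10⁻⁹) = 1.081×10^4 K.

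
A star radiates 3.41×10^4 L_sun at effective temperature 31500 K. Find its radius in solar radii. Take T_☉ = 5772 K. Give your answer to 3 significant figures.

6.20 solar radii

R/R_☉ = √(L/L_☉) / (T/T_☉)² = √(3.41×10^4) / (5.457)²
       = 184.7 / 29.78 = 6.200.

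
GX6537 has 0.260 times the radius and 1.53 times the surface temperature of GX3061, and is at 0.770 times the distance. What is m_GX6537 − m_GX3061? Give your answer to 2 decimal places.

0.51

L_GX6537/L_GX3061 = (0.260)²(1.53)⁴ = 0.3704.
F_GX6537/F_GX3061 = (L_GX6537/L_GX3061)/(d_GX6537/d_GX3061)² = 0.3704/0.5929 = 0.6248.
m_GX6537 − m_GX3061 = −2.5 log₁₀(0.6248) = 0.51.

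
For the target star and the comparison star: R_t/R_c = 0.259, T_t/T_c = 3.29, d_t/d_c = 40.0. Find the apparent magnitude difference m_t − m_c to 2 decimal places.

5.77

L_t/L_c = (0.259)²(3.29)⁴ = 7.859.
F_t/F_c = (L_t/L_c)/(d_t/d_c)² = 7.859/1600 = 0.004912.
m_t − m_c = −2.5 log₁₀(0.004912) = 5.77.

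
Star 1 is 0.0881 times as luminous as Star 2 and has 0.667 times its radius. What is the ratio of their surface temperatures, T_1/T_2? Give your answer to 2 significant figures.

L ∝ R²T⁴ gives T ∝ (L/R²)^(1/4), so
T_1/T_2 = (0.0881 / 0.667²)^(1/4) = (0.1980)^(1/4) = 0.6671.

0.67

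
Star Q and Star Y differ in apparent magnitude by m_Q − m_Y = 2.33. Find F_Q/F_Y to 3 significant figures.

0.117

F_Q/F_Y = 10^(−(m_Q − m_Y)/2.5) = 10^(-2.33/2.5) = 10^-0.932 = 0.1169.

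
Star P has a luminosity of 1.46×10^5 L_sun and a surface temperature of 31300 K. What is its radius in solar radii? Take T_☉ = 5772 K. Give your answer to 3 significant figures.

13.0 solar radii

R/R_☉ = √(L/L_☉) / (T/T_☉)² = √(1.46×10^5) / (5.423)²
       = 382.1 / 29.41 = 12.99.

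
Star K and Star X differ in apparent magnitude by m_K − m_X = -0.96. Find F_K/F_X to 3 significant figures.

F_K/F_X = 10^(−(m_K − m_X)/2.5) = 10^(0.96/2.5) = 10^0.384 = 2.421.

2.42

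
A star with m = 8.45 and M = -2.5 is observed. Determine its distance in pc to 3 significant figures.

1.55×10^3 pc

m − M = 5 log₁₀(d/10 pc)
8.45 − (-2.5) = 10.95 = 5 log₁₀(d/10)
d = 10 × 10^(10.95/5) = 10 × 10^2.190 = 1549 pc.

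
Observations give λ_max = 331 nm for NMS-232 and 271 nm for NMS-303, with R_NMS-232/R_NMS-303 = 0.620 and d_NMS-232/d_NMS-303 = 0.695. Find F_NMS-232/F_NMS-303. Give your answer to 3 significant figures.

Wien's law: T_NMS-232/T_NMS-303 = λ_NMS-303/λ_NMS-232 = 271/331 = 0.8187.
L_NMS-232/L_NMS-303 = (R_NMS-232/R_NMS-303)²(T_NMS-232/T_NMS-303)⁴ = (0.620)²(0.8187)⁴ = 0.1727.
F_NMS-232/F_NMS-303 = (L_NMS-232/L_NMS-303)/(d_NMS-232/d_NMS-303)² = 0.1727/(0.695)² = 0.3576.

0.358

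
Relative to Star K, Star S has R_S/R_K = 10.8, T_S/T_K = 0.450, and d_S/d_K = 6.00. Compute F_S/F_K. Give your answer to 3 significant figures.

0.133

L_S/L_K = (R_S/R_K)²(T_S/T_K)⁴ = (10.8)² × (0.450)⁴ = 4.783.
F_S/F_K = (L_S/L_K)/(d_S/d_K)² = 4.783 / (6.00)² = 0.1329.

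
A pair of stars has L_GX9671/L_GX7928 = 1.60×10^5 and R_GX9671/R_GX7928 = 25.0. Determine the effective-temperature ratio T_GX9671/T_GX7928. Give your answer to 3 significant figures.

4.00

L ∝ R²T⁴ gives T ∝ (L/R²)^(1/4), so
T_GX9671/T_GX7928 = (1.60×10^5 / 25.0²)^(1/4) = (256.0)^(1/4) = 4.000.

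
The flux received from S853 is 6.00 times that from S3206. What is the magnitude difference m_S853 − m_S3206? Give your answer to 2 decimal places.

m_S853 − m_S3206 = −2.5 log₁₀(F_S853/F_S3206) = −2.5 log₁₀(6.00) = −2.5 × (0.778) = -1.945.

-1.95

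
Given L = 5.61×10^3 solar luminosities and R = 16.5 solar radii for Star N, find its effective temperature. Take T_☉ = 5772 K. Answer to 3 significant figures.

T/T_☉ = (L/L_☉)^(1/4) / (R/R_☉)^(1/2)
T = 5772 × (5.61×10^3)^(1/4) / √(16.5) = 5772 × 8.654 / 4.062 = 1.230×10^4 K.

1.23×10^4 K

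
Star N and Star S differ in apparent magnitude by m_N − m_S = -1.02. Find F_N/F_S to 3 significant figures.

F_N/F_S = 10^(−(m_N − m_S)/2.5) = 10^(1.02/2.5) = 10^0.408 = 2.559.

2.56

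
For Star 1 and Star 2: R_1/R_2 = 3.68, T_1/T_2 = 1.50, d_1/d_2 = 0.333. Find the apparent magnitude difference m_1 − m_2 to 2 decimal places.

-6.98

L_1/L_2 = (3.68)²(1.50)⁴ = 68.56.
F_1/F_2 = (L_1/L_2)/(d_1/d_2)² = 68.56/0.1109 = 618.3.
m_1 − m_2 = −2.5 log₁₀(618.3) = -6.98.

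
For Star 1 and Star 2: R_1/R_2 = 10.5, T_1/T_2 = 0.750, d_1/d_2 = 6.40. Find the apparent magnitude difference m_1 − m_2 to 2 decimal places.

L_1/L_2 = (10.5)²(0.750)⁴ = 34.88.
F_1/F_2 = (L_1/L_2)/(d_1/d_2)² = 34.88/40.96 = 0.8517.
m_1 − m_2 = −2.5 log₁₀(0.8517) = 0.17.

0.17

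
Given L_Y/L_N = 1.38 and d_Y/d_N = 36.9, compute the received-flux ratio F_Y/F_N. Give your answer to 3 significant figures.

F = L/(4πd²), so F_Y/F_N = (L_Y/L_N) / (d_Y/d_N)²
= 1.38 / (36.9)² = 1.38 / 1362 = 0.001014.

0.00101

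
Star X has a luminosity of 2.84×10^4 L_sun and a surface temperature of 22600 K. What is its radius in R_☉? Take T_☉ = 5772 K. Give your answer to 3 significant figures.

11.0 R_☉

R/R_☉ = √(L/L_☉) / (T/T_☉)² = √(2.84×10^4) / (3.915)²
       = 168.5 / 15.33 = 10.99.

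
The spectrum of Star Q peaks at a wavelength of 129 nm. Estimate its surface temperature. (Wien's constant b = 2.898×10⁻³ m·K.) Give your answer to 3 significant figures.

2.25×10^4 K

T = b/λ_max = 2.898×10⁻³ / (129×10⁻⁹) = 2.247×10^4 K.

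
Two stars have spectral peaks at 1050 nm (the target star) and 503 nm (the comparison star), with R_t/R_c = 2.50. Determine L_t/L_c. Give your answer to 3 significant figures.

Wien's law gives T ∝ 1/λ_max, so T_t/T_c = λ_c/λ_t = 503/1050 = 0.4790.
Then L ∝ R²T⁴ gives L_t/L_c = (2.50)² × (0.4790)⁴ = 6.250 × 0.05266 = 0.3292.

0.329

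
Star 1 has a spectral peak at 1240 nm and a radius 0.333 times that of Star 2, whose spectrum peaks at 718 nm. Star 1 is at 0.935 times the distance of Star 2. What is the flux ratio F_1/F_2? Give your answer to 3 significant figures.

Wien's law: T_1/T_2 = λ_2/λ_1 = 718/1240 = 0.5790.
L_1/L_2 = (R_1/R_2)²(T_1/T_2)⁴ = (0.333)²(0.5790)⁴ = 0.01247.
F_1/F_2 = (L_1/L_2)/(d_1/d_2)² = 0.01247/(0.935)² = 0.01426.

0.0143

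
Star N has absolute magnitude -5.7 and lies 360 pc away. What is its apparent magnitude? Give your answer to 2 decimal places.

2.08

m = M + 5 log₁₀(d/10 pc) = -5.7 + 5 log₁₀(360/10)
  = -5.7 + 5 × 1.556 = -5.7 + 7.78 = 2.08.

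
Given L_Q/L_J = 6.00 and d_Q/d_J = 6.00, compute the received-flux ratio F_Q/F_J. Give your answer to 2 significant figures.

F = L/(4πd²), so F_Q/F_J = (L_Q/L_J) / (d_Q/d_J)²
= 6.00 / (6.00)² = 6.00 / 36.00 = 0.1667.

0.17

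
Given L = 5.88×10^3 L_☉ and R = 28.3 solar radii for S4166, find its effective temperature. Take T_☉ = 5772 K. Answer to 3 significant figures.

T/T_☉ = (L/L_☉)^(1/4) / (R/R_☉)^(1/2)
T = 5772 × (5.88×10^3)^(1/4) / √(28.3) = 5772 × 8.757 / 5.320 = 9501 K.

9.50×10^3 K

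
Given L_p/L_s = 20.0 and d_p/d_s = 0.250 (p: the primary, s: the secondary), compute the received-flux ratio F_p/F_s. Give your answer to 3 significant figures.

F = L/(4πd²), so F_p/F_s = (L_p/L_s) / (d_p/d_s)²
= 20.0 / (0.250)² = 20.0 / 0.06250 = 320.0.

320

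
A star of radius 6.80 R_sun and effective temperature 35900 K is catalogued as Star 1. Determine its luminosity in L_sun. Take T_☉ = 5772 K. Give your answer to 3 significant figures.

6.92×10^4 L_sun

L/L_☉ = (R/R_☉)² (T/T_☉)⁴ = (6.80)² × (35900/5772)⁴
       = 46.24 × (6.220)⁴ = 46.24 × 1496 = 6.920×10^4.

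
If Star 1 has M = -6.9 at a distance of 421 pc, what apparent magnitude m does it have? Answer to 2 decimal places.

m = M + 5 log₁₀(d/10 pc) = -6.9 + 5 log₁₀(421/10)
  = -6.9 + 5 × 1.624 = -6.9 + 8.12 = 1.22.

1.22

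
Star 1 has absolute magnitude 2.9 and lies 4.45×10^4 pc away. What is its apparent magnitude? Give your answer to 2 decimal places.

m = M + 5 log₁₀(d/10 pc) = 2.9 + 5 log₁₀(4.45×10^4/10)
  = 2.9 + 5 × 3.648 = 2.9 + 18.24 = 21.14.

21.14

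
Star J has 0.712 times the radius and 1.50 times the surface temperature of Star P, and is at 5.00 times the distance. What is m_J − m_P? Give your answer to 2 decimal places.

2.47

L_J/L_P = (0.712)²(1.50)⁴ = 2.566.
F_J/F_P = (L_J/L_P)/(d_J/d_P)² = 2.566/25.00 = 0.1027.
m_J − m_P = −2.5 log₁₀(0.1027) = 2.47.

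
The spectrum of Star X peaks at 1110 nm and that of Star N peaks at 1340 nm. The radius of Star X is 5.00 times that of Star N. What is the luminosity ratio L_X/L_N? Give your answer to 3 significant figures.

53.1

Wien's law gives T ∝ 1/λ_max, so T_X/T_N = λ_N/λ_X = 1340/1110 = 1.207.
Then L ∝ R²T⁴ gives L_X/L_N = (5.00)² × (1.207)⁴ = 25.00 × 2.124 = 53.10.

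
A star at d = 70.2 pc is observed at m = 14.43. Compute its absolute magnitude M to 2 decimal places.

M = m − 5 log₁₀(d/10 pc) = 14.43 − 5 log₁₀(70.2/10)
  = 14.43 − 5 × 0.846 = 14.43 − 4.23 = 10.20.

10.20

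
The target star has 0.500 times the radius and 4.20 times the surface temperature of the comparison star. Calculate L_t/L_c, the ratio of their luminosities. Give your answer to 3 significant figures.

77.8

From the Stefan–Boltzmann law, L ∝ R²T⁴, so
L_t/L_c = (R_t/R_c)² (T_t/T_c)⁴ = (0.500)² × (4.20)⁴ = 0.2500 × 311.2 = 77.79.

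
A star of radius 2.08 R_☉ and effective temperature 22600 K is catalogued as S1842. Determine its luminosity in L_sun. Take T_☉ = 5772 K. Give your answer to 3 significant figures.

L/L_☉ = (R/R_☉)² (T/T_☉)⁴ = (2.08)² × (22600/5772)⁴
       = 4.326 × (3.915)⁴ = 4.326 × 235.0 = 1017.

1.02×10^3 L_sun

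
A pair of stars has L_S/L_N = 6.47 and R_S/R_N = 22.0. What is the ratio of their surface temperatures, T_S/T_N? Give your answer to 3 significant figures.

L ∝ R²T⁴ gives T ∝ (L/R²)^(1/4), so
T_S/T_N = (6.47 / 22.0²)^(1/4) = (0.01337)^(1/4) = 0.3400.

0.340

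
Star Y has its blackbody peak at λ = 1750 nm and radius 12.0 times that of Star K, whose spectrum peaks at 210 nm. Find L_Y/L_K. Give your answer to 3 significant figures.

Wien's law gives T ∝ 1/λ_max, so T_Y/T_K = λ_K/λ_Y = 210/1750 = 0.1200.
Then L ∝ R²T⁴ gives L_Y/L_K = (12.0)² × (0.1200)⁴ = 144.0 × 2.074×10^-4 = 0.02986.

0.0299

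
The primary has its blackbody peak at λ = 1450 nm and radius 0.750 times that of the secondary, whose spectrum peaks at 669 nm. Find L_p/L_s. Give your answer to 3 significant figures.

Wien's law gives T ∝ 1/λ_max, so T_p/T_s = λ_s/λ_p = 669/1450 = 0.4614.
Then L ∝ R²T⁴ gives L_p/L_s = (0.750)² × (0.4614)⁴ = 0.5625 × 0.04531 = 0.02549.

0.0255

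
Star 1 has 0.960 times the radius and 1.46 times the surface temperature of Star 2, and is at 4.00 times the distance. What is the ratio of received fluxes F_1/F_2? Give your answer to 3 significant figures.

0.262

L_1/L_2 = (R_1/R_2)²(T_1/T_2)⁴ = (0.960)² × (1.46)⁴ = 4.187.
F_1/F_2 = (L_1/L_2)/(d_1/d_2)² = 4.187 / (4.00)² = 0.2617.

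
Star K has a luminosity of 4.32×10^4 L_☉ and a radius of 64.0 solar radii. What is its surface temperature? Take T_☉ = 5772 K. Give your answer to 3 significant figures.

1.04×10^4 K

T/T_☉ = (L/L_☉)^(1/4) / (R/R_☉)^(1/2)
T = 5772 × (4.32×10^4)^(1/4) / √(64.0) = 5772 × 14.42 / 8.000 = 1.040×10^4 K.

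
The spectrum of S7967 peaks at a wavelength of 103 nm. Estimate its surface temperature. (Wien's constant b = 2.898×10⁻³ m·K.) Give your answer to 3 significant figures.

2.81×10^4 K

T = b/λ_max = 2.898×10⁻³ / (103×10⁻⁹) = 2.814×10^4 K.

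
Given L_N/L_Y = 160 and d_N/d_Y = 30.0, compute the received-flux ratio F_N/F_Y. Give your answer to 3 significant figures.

F = L/(4πd²), so F_N/F_Y = (L_N/L_Y) / (d_N/d_Y)²
= 160 / (30.0)² = 160 / 900.0 = 0.1778.

0.178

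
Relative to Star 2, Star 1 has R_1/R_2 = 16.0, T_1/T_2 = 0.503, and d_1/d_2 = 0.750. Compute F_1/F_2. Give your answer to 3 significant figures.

L_1/L_2 = (R_1/R_2)²(T_1/T_2)⁴ = (16.0)² × (0.503)⁴ = 16.39.
F_1/F_2 = (L_1/L_2)/(d_1/d_2)² = 16.39 / (0.750)² = 29.13.

29.1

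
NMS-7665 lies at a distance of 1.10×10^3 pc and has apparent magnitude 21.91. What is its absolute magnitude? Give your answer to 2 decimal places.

M = m − 5 log₁₀(d/10 pc) = 21.91 − 5 log₁₀(1.10×10^3/10)
  = 21.91 − 5 × 2.041 = 21.91 − 10.21 = 11.70.

11.70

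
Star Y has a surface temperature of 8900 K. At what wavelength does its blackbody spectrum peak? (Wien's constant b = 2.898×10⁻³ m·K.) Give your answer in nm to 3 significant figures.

λ_max = b/T = 2.898×10⁻³ / 8900 = 3.26×10^-7 m = 325.6 nm.

326 nm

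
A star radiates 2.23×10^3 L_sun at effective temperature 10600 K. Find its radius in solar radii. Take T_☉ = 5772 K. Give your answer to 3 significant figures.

R/R_☉ = √(L/L_☉) / (T/T_☉)² = √(2.23×10^3) / (1.836)²
       = 47.22 / 3.373 = 14.00.

14.0 solar radii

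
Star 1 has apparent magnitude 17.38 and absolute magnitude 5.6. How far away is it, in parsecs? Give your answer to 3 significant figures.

2.27×10^3 pc

m − M = 5 log₁₀(d/10 pc)
17.38 − (5.6) = 11.78 = 5 log₁₀(d/10)
d = 10 × 10^(11.78/5) = 10 × 10^2.356 = 2270 pc.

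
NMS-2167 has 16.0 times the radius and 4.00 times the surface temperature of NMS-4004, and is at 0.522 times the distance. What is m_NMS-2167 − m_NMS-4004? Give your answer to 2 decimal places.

-13.45

L_NMS-2167/L_NMS-4004 = (16.0)²(4.00)⁴ = 6.554×10^4.
F_NMS-2167/F_NMS-4004 = (L_NMS-2167/L_NMS-4004)/(d_NMS-2167/d_NMS-4004)² = 6.554×10^4/0.2725 = 2.405×10^5.
m_NMS-2167 − m_NMS-4004 = −2.5 log₁₀(2.405×10^5) = -13.45.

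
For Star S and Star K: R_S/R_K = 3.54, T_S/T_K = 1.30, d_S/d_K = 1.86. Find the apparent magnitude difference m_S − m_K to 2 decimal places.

L_S/L_K = (3.54)²(1.30)⁴ = 35.79.
F_S/F_K = (L_S/L_K)/(d_S/d_K)² = 35.79/3.460 = 10.35.
m_S − m_K = −2.5 log₁₀(10.35) = -2.54.

-2.54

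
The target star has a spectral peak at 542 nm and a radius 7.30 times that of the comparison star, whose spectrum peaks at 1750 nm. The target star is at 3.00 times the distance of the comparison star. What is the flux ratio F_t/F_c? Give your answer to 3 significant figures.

Wien's law: T_t/T_c = λ_c/λ_t = 1750/542 = 3.229.
L_t/L_c = (R_t/R_c)²(T_t/T_c)⁴ = (7.30)²(3.229)⁴ = 5792.
F_t/F_c = (L_t/L_c)/(d_t/d_c)² = 5792/(3.00)² = 643.5.

644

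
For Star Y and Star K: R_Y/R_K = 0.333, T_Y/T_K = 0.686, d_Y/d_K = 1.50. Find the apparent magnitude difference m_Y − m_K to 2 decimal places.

L_Y/L_K = (0.333)²(0.686)⁴ = 0.02456.
F_Y/F_K = (L_Y/L_K)/(d_Y/d_K)² = 0.02456/2.250 = 0.01091.
m_Y − m_K = −2.5 log₁₀(0.01091) = 4.90.

4.90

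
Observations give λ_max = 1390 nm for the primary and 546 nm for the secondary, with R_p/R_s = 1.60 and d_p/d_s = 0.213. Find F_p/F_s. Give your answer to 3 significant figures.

1.34

Wien's law: T_p/T_s = λ_s/λ_p = 546/1390 = 0.3928.
L_p/L_s = (R_p/R_s)²(T_p/T_s)⁴ = (1.60)²(0.3928)⁴ = 0.06095.
F_p/F_s = (L_p/L_s)/(d_p/d_s)² = 0.06095/(0.213)² = 1.343.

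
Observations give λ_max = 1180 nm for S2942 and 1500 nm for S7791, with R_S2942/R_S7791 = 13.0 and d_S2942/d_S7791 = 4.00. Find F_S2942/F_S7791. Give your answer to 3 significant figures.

Wien's law: T_S2942/T_S7791 = λ_S7791/λ_S2942 = 1500/1180 = 1.271.
L_S2942/L_S7791 = (R_S2942/R_S7791)²(T_S2942/T_S7791)⁴ = (13.0)²(1.271)⁴ = 441.3.
F_S2942/F_S7791 = (L_S2942/L_S7791)/(d_S2942/d_S7791)² = 441.3/(4.00)² = 27.58.

27.6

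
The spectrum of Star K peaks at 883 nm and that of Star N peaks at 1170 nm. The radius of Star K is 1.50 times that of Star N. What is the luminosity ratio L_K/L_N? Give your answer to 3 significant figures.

6.94

Wien's law gives T ∝ 1/λ_max, so T_K/T_N = λ_N/λ_K = 1170/883 = 1.325.
Then L ∝ R²T⁴ gives L_K/L_N = (1.50)² × (1.325)⁴ = 2.250 × 3.082 = 6.936.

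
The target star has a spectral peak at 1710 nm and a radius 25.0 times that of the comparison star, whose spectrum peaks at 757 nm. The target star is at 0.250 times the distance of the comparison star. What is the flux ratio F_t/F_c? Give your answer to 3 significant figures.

384

Wien's law: T_t/T_c = λ_c/λ_t = 757/1710 = 0.4427.
L_t/L_c = (R_t/R_c)²(T_t/T_c)⁴ = (25.0)²(0.4427)⁴ = 24.00.
F_t/F_c = (L_t/L_c)/(d_t/d_c)² = 24.00/(0.250)² = 384.1.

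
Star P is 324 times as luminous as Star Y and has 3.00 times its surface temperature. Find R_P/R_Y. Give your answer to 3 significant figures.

2.00

L ∝ R²T⁴ gives R ∝ √L / T², so
R_P/R_Y = √(324) / (3.00)² = 18.00 / 9.000 = 2.000.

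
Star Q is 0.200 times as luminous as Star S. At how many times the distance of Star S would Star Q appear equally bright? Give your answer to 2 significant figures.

Equal flux requires L_Q/d_Q² = L_S/d_S², so d_Q/d_S = √(L_Q/L_S)
= √(0.200) = 0.4472.

0.45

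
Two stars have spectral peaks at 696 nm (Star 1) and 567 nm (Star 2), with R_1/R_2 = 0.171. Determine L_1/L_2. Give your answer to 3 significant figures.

0.0129

Wien's law gives T ∝ 1/λ_max, so T_1/T_2 = λ_2/λ_1 = 567/696 = 0.8147.
Then L ∝ R²T⁴ gives L_1/L_2 = (0.171)² × (0.8147)⁴ = 0.02924 × 0.4404 = 0.01288.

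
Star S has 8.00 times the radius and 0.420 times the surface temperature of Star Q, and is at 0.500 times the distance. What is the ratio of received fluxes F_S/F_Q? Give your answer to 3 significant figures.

L_S/L_Q = (R_S/R_Q)²(T_S/T_Q)⁴ = (8.00)² × (0.420)⁴ = 1.991.
F_S/F_Q = (L_S/L_Q)/(d_S/d_Q)² = 1.991 / (0.500)² = 7.966.

7.97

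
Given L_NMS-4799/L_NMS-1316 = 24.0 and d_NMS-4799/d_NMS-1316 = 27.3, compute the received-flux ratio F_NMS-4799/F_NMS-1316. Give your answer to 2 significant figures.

F = L/(4πd²), so F_NMS-4799/F_NMS-1316 = (L_NMS-4799/L_NMS-1316) / (d_NMS-4799/d_NMS-1316)²
= 24.0 / (27.3)² = 24.0 / 745.3 = 0.03220.

0.032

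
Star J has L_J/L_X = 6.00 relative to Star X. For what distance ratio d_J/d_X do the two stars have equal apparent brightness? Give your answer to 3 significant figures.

Equal flux requires L_J/d_J² = L_X/d_X², so d_J/d_X = √(L_J/L_X)
= √(6.00) = 2.449.

2.45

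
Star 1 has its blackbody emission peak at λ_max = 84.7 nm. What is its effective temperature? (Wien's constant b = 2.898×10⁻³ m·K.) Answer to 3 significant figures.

3.42×10^4 K

T = b/λ_max = 2.898×10⁻³ / (84.7×10⁻⁹) = 3.421×10^4 K.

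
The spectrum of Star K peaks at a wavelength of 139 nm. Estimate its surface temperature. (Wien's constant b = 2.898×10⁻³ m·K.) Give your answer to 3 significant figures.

2.08×10^4 K

T = b/λ_max = 2.898×10⁻³ / (139×10⁻⁹) = 2.085×10^4 K.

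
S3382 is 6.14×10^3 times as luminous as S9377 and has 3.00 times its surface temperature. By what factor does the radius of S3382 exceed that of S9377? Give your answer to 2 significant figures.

8.7

L ∝ R²T⁴ gives R ∝ √L / T², so
R_S3382/R_S9377 = √(6.14×10^3) / (3.00)² = 78.36 / 9.000 = 8.706.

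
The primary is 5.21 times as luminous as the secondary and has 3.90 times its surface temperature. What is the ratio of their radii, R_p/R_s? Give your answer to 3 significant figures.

L ∝ R²T⁴ gives R ∝ √L / T², so
R_p/R_s = √(5.21) / (3.90)² = 2.283 / 15.21 = 0.1501.

0.150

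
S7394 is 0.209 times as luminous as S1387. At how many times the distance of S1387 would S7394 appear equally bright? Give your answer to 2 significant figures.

0.46

Equal flux requires L_S7394/d_S7394² = L_S1387/d_S1387², so d_S7394/d_S1387 = √(L_S7394/L_S1387)
= √(0.209) = 0.4572.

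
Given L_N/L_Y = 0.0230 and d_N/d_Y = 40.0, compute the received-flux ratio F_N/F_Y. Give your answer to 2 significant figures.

1.4×10^-5

F = L/(4πd²), so F_N/F_Y = (L_N/L_Y) / (d_N/d_Y)²
= 0.0230 / (40.0)² = 0.0230 / 1600 = 1.438×10^-5.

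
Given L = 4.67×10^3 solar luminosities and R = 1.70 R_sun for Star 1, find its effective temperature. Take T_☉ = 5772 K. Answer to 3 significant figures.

T/T_☉ = (L/L_☉)^(1/4) / (R/R_☉)^(1/2)
T = 5772 × (4.67×10^3)^(1/4) / √(1.70) = 5772 × 8.267 / 1.304 = 3.660×10^4 K.

3.66×10^4 K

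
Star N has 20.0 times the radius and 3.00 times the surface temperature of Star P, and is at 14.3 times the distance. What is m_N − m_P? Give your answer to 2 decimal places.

L_N/L_P = (20.0)²(3.00)⁴ = 3.240×10^4.
F_N/F_P = (L_N/L_P)/(d_N/d_P)² = 3.240×10^4/204.5 = 158.4.
m_N − m_P = −2.5 log₁₀(158.4) = -5.50.

-5.50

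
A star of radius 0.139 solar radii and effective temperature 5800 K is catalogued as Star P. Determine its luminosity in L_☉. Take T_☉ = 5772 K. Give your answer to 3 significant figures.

L/L_☉ = (R/R_☉)² (T/T_☉)⁴ = (0.139)² × (5800/5772)⁴
       = 0.01932 × (1.005)⁴ = 0.01932 × 1.020 = 0.01970.

0.0197 L_☉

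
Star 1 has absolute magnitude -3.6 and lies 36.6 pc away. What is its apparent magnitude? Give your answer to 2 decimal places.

m = M + 5 log₁₀(d/10 pc) = -3.6 + 5 log₁₀(36.6/10)
  = -3.6 + 5 × 0.563 = -3.6 + 2.82 = -0.78.

-0.78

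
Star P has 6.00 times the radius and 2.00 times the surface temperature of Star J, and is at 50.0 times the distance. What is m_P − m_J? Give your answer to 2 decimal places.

L_P/L_J = (6.00)²(2.00)⁴ = 576.0.
F_P/F_J = (L_P/L_J)/(d_P/d_J)² = 576.0/2500 = 0.2304.
m_P − m_J = −2.5 log₁₀(0.2304) = 1.59.

1.59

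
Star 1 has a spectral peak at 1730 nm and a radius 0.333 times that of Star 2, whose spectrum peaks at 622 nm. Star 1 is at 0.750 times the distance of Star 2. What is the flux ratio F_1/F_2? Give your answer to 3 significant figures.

0.00329

Wien's law: T_1/T_2 = λ_2/λ_1 = 622/1730 = 0.3595.
L_1/L_2 = (R_1/R_2)²(T_1/T_2)⁴ = (0.333)²(0.3595)⁴ = 0.001853.
F_1/F_2 = (L_1/L_2)/(d_1/d_2)² = 0.001853/(0.750)² = 0.003294.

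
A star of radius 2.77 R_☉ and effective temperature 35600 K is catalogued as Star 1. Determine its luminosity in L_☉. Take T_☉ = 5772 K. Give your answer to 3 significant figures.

L/L_☉ = (R/R_☉)² (T/T_☉)⁴ = (2.77)² × (35600/5772)⁴
       = 7.673 × (6.168)⁴ = 7.673 × 1447 = 1.110×10^4.

1.11×10^4 L_☉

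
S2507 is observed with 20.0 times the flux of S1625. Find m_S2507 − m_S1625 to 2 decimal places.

-3.25

m_S2507 − m_S1625 = −2.5 log₁₀(F_S2507/F_S1625) = −2.5 log₁₀(20.0) = −2.5 × (1.301) = -3.253.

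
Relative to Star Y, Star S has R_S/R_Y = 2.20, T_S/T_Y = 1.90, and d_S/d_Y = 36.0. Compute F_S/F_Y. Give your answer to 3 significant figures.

0.0487

L_S/L_Y = (R_S/R_Y)²(T_S/T_Y)⁴ = (2.20)² × (1.90)⁴ = 63.08.
F_S/F_Y = (L_S/L_Y)/(d_S/d_Y)² = 63.08 / (36.0)² = 0.04867.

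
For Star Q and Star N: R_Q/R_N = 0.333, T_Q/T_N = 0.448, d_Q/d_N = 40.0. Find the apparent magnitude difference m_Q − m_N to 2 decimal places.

13.89

L_Q/L_N = (0.333)²(0.448)⁴ = 0.004467.
F_Q/F_N = (L_Q/L_N)/(d_Q/d_N)² = 0.004467/1600 = 2.792×10^-6.
m_Q − m_N = −2.5 log₁₀(2.792×10^-6) = 13.89.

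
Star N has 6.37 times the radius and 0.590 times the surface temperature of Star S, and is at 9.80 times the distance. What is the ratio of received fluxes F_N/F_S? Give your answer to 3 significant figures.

0.0512

L_N/L_S = (R_N/R_S)²(T_N/T_S)⁴ = (6.37)² × (0.590)⁴ = 4.917.
F_N/F_S = (L_N/L_S)/(d_N/d_S)² = 4.917 / (9.80)² = 0.05120.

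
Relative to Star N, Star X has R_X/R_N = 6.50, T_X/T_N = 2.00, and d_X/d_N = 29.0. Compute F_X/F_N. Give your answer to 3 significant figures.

L_X/L_N = (R_X/R_N)²(T_X/T_N)⁴ = (6.50)² × (2.00)⁴ = 676.0.
F_X/F_N = (L_X/L_N)/(d_X/d_N)² = 676.0 / (29.0)² = 0.8038.

0.804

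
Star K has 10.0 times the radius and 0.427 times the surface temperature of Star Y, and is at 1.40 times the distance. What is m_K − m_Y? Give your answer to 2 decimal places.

L_K/L_Y = (10.0)²(0.427)⁴ = 3.324.
F_K/F_Y = (L_K/L_Y)/(d_K/d_Y)² = 3.324/1.960 = 1.696.
m_K − m_Y = −2.5 log₁₀(1.696) = -0.57.

-0.57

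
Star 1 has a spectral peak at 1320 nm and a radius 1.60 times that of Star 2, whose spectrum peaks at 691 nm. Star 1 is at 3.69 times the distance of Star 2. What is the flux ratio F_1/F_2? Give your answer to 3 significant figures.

Wien's law: T_1/T_2 = λ_2/λ_1 = 691/1320 = 0.5235.
L_1/L_2 = (R_1/R_2)²(T_1/T_2)⁴ = (1.60)²(0.5235)⁴ = 0.1922.
F_1/F_2 = (L_1/L_2)/(d_1/d_2)² = 0.1922/(3.69)² = 0.01412.

0.0141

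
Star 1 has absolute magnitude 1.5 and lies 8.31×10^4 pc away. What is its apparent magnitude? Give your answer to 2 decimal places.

m = M + 5 log₁₀(d/10 pc) = 1.5 + 5 log₁₀(8.31×10^4/10)
  = 1.5 + 5 × 3.920 = 1.5 + 19.60 = 21.10.

21.10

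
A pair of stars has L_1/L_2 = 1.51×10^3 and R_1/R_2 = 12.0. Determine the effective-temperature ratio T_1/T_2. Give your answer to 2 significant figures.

1.8

L ∝ R²T⁴ gives T ∝ (L/R²)^(1/4), so
T_1/T_2 = (1.51×10^3 / 12.0²)^(1/4) = (10.49)^(1/4) = 1.800.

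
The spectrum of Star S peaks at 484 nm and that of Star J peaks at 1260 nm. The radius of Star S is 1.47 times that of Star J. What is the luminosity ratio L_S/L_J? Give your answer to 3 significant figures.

Wien's law gives T ∝ 1/λ_max, so T_S/T_J = λ_J/λ_S = 1260/484 = 2.603.
Then L ∝ R²T⁴ gives L_S/L_J = (1.47)² × (2.603)⁴ = 2.161 × 45.93 = 99.25.

99.3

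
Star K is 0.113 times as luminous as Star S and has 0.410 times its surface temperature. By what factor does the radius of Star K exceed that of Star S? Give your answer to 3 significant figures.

2.00

L ∝ R²T⁴ gives R ∝ √L / T², so
R_K/R_S = √(0.113) / (0.410)² = 0.3362 / 0.1681 = 2.000.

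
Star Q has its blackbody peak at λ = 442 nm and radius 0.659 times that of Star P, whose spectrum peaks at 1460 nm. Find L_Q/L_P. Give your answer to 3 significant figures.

Wien's law gives T ∝ 1/λ_max, so T_Q/T_P = λ_P/λ_Q = 1460/442 = 3.303.
Then L ∝ R²T⁴ gives L_Q/L_P = (0.659)² × (3.303)⁴ = 0.4343 × 119.0 = 51.70.

51.7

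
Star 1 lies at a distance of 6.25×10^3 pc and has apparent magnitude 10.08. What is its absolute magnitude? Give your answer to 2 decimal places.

-3.90

M = m − 5 log₁₀(d/10 pc) = 10.08 − 5 log₁₀(6.25×10^3/10)
  = 10.08 − 5 × 2.796 = 10.08 − 13.98 = -3.90.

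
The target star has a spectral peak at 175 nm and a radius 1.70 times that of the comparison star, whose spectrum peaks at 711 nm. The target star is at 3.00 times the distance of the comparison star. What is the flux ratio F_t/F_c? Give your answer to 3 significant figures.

87.5

Wien's law: T_t/T_c = λ_c/λ_t = 711/175 = 4.063.
L_t/L_c = (R_t/R_c)²(T_t/T_c)⁴ = (1.70)²(4.063)⁴ = 787.5.
F_t/F_c = (L_t/L_c)/(d_t/d_c)² = 787.5/(3.00)² = 87.49.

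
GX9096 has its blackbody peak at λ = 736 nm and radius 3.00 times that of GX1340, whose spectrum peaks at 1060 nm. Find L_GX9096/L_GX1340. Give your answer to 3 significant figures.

Wien's law gives T ∝ 1/λ_max, so T_GX9096/T_GX1340 = λ_GX1340/λ_GX9096 = 1060/736 = 1.440.
Then L ∝ R²T⁴ gives L_GX9096/L_GX1340 = (3.00)² × (1.440)⁴ = 9.000 × 4.302 = 38.72.

38.7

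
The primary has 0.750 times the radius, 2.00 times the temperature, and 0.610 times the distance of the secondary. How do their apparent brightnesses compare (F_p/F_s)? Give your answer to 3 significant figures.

L_p/L_s = (R_p/R_s)²(T_p/T_s)⁴ = (0.750)² × (2.00)⁴ = 9.000.
F_p/F_s = (L_p/L_s)/(d_p/d_s)² = 9.000 / (0.610)² = 24.19.

24.2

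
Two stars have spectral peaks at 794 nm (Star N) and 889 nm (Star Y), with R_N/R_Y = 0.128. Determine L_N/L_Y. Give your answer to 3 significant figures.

0.0257

Wien's law gives T ∝ 1/λ_max, so T_N/T_Y = λ_Y/λ_N = 889/794 = 1.120.
Then L ∝ R²T⁴ gives L_N/L_Y = (0.128)² × (1.120)⁴ = 0.01638 × 1.572 = 0.02575.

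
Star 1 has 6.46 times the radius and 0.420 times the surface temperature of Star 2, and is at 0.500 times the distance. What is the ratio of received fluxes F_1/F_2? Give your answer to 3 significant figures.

5.19

L_1/L_2 = (R_1/R_2)²(T_1/T_2)⁴ = (6.46)² × (0.420)⁴ = 1.299.
F_1/F_2 = (L_1/L_2)/(d_1/d_2)² = 1.299 / (0.500)² = 5.194.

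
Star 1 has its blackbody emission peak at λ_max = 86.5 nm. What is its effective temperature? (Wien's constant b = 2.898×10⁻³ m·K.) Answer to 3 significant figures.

T = b/λ_max = 2.898×10⁻³ / (86.5×10⁻⁹) = 3.350×10^4 K.

3.35×10^4 K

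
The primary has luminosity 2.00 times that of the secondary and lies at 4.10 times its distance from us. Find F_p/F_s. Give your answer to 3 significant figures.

0.119

F = L/(4πd²), so F_p/F_s = (L_p/L_s) / (d_p/d_s)²
= 2.00 / (4.10)² = 2.00 / 16.81 = 0.1190.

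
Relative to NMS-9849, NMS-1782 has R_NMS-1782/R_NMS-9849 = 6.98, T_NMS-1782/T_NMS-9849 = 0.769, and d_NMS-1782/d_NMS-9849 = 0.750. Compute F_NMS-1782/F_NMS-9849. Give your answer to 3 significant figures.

L_NMS-1782/L_NMS-9849 = (R_NMS-1782/R_NMS-9849)²(T_NMS-1782/T_NMS-9849)⁴ = (6.98)² × (0.769)⁴ = 17.04.
F_NMS-1782/F_NMS-9849 = (L_NMS-1782/L_NMS-9849)/(d_NMS-1782/d_NMS-9849)² = 17.04 / (0.750)² = 30.29.

30.3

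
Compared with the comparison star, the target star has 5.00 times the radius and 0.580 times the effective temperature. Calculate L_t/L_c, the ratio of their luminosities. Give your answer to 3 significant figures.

From the Stefan–Boltzmann law, L ∝ R²T⁴, so
L_t/L_c = (R_t/R_c)² (T_t/T_c)⁴ = (5.00)² × (0.580)⁴ = 25.00 × 0.1132 = 2.829.

2.83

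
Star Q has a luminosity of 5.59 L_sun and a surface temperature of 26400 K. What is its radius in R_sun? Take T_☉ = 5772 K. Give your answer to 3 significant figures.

0.113 R_sun

R/R_☉ = √(L/L_☉) / (T/T_☉)² = √(5.59) / (4.574)²
       = 2.364 / 20.92 = 0.1130.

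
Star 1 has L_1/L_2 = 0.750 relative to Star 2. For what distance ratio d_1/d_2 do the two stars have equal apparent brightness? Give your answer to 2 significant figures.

0.87

Equal flux requires L_1/d_1² = L_2/d_2², so d_1/d_2 = √(L_1/L_2)
= √(0.750) = 0.8660.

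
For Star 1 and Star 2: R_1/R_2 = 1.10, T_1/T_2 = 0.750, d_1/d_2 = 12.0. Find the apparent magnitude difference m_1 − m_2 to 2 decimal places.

L_1/L_2 = (1.10)²(0.750)⁴ = 0.3829.
F_1/F_2 = (L_1/L_2)/(d_1/d_2)² = 0.3829/144.0 = 0.002659.
m_1 − m_2 = −2.5 log₁₀(0.002659) = 6.44.

6.44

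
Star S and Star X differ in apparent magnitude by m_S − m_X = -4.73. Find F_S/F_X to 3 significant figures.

78.0

F_S/F_X = 10^(−(m_S − m_X)/2.5) = 10^(4.73/2.5) = 10^1.892 = 77.98.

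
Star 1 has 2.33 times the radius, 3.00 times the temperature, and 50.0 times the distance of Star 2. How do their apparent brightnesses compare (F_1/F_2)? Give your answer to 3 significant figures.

L_1/L_2 = (R_1/R_2)²(T_1/T_2)⁴ = (2.33)² × (3.00)⁴ = 439.7.
F_1/F_2 = (L_1/L_2)/(d_1/d_2)² = 439.7 / (50.0)² = 0.1759.

0.176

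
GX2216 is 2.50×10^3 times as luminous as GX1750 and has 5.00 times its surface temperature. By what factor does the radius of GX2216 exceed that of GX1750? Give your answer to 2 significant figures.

L ∝ R²T⁴ gives R ∝ √L / T², so
R_GX2216/R_GX1750 = √(2.50×10^3) / (5.00)² = 50.00 / 25.00 = 2.000.

2.0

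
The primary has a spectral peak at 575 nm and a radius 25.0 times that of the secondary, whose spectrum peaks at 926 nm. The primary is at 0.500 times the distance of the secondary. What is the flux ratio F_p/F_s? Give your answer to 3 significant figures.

Wien's law: T_p/T_s = λ_s/λ_p = 926/575 = 1.610.
L_p/L_s = (R_p/R_s)²(T_p/T_s)⁴ = (25.0)²(1.610)⁴ = 4204.
F_p/F_s = (L_p/L_s)/(d_p/d_s)² = 4204/(0.500)² = 1.682×10^4.

1.68×10^4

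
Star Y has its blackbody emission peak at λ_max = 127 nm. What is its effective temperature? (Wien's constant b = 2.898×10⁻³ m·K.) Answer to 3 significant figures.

T = b/λ_max = 2.898×10⁻³ / (127×10⁻⁹) = 2.282×10^4 K.

2.28×10^4 K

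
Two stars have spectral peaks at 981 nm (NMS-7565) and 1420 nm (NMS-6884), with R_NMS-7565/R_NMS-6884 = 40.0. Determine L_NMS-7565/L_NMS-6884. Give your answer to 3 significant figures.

7.02×10^3

Wien's law gives T ∝ 1/λ_max, so T_NMS-7565/T_NMS-6884 = λ_NMS-6884/λ_NMS-7565 = 1420/981 = 1.448.
Then L ∝ R²T⁴ gives L_NMS-7565/L_NMS-6884 = (40.0)² × (1.448)⁴ = 1600 × 4.390 = 7024.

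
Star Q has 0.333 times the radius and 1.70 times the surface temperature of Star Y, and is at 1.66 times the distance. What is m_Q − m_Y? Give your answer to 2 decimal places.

L_Q/L_Y = (0.333)²(1.70)⁴ = 0.9262.
F_Q/F_Y = (L_Q/L_Y)/(d_Q/d_Y)² = 0.9262/2.756 = 0.3361.
m_Q − m_Y = −2.5 log₁₀(0.3361) = 1.18.

1.18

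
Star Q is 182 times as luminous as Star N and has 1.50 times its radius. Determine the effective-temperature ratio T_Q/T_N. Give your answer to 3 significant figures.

3.00

L ∝ R²T⁴ gives T ∝ (L/R²)^(1/4), so
T_Q/T_N = (182 / 1.50²)^(1/4) = (80.89)^(1/4) = 2.999.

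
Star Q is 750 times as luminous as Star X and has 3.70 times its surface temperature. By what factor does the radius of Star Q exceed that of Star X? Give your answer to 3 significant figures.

L ∝ R²T⁴ gives R ∝ √L / T², so
R_Q/R_X = √(750) / (3.70)² = 27.39 / 13.69 = 2.000.

2.00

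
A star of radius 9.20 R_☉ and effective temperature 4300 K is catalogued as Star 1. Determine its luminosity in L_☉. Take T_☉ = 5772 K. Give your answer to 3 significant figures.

26.1 L_☉

L/L_☉ = (R/R_☉)² (T/T_☉)⁴ = (9.20)² × (4300/5772)⁴
       = 84.64 × (0.7450)⁴ = 84.64 × 0.3080 = 26.07.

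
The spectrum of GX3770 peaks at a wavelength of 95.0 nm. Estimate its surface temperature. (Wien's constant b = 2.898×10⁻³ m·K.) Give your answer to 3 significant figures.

T = b/λ_max = 2.898×10⁻³ / (95.0×10⁻⁹) = 3.051×10^4 K.

3.05×10^4 K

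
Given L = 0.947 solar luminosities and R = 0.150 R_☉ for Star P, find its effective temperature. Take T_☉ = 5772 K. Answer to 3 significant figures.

1.47×10^4 K

T/T_☉ = (L/L_☉)^(1/4) / (R/R_☉)^(1/2)
T = 5772 × (0.947)^(1/4) / √(0.150) = 5772 × 0.9865 / 0.3873 = 1.470×10^4 K.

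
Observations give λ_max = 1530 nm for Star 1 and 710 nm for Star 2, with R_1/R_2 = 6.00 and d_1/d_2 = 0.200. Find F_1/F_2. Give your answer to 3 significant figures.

41.7

Wien's law: T_1/T_2 = λ_2/λ_1 = 710/1530 = 0.4641.
L_1/L_2 = (R_1/R_2)²(T_1/T_2)⁴ = (6.00)²(0.4641)⁴ = 1.669.
F_1/F_2 = (L_1/L_2)/(d_1/d_2)² = 1.669/(0.200)² = 41.74.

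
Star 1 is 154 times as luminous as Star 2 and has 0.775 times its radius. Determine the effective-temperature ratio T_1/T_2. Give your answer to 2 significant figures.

L ∝ R²T⁴ gives T ∝ (L/R²)^(1/4), so
T_1/T_2 = (154 / 0.775²)^(1/4) = (256.4)^(1/4) = 4.002.

4.0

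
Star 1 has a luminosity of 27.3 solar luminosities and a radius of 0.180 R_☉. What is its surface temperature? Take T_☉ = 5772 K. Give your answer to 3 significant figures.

T/T_☉ = (L/L_☉)^(1/4) / (R/R_☉)^(1/2)
T = 5772 × (27.3)^(1/4) / √(0.180) = 5772 × 2.286 / 0.4243 = 3.110×10^4 K.

3.11×10^4 K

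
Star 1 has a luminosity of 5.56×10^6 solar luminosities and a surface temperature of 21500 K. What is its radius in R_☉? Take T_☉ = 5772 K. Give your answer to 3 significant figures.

170 R_☉

R/R_☉ = √(L/L_☉) / (T/T_☉)² = √(5.56×10^6) / (3.725)²
       = 2358 / 13.87 = 169.9.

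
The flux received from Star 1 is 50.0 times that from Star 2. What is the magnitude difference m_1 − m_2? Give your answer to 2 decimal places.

m_1 − m_2 = −2.5 log₁₀(F_1/F_2) = −2.5 log₁₀(50.0) = −2.5 × (1.699) = -4.247.

-4.25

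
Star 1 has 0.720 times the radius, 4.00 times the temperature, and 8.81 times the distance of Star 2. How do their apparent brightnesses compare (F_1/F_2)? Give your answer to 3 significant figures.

L_1/L_2 = (R_1/R_2)²(T_1/T_2)⁴ = (0.720)² × (4.00)⁴ = 132.7.
F_1/F_2 = (L_1/L_2)/(d_1/d_2)² = 132.7 / (8.81)² = 1.710.

1.71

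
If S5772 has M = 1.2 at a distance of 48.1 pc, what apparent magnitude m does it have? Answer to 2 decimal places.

m = M + 5 log₁₀(d/10 pc) = 1.2 + 5 log₁₀(48.1/10)
  = 1.2 + 5 × 0.682 = 1.2 + 3.41 = 4.61.

4.61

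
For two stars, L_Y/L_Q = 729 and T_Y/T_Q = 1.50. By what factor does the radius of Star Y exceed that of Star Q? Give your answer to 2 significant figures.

12

L ∝ R²T⁴ gives R ∝ √L / T², so
R_Y/R_Q = √(729) / (1.50)² = 27.00 / 2.250 = 12.00.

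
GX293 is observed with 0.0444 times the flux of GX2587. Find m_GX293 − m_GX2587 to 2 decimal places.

3.38

m_GX293 − m_GX2587 = −2.5 log₁₀(F_GX293/F_GX2587) = −2.5 log₁₀(0.0444) = −2.5 × (-1.353) = 3.382.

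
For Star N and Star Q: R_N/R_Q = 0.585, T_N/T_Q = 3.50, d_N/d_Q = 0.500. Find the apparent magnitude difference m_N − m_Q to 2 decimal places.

L_N/L_Q = (0.585)²(3.50)⁴ = 51.36.
F_N/F_Q = (L_N/L_Q)/(d_N/d_Q)² = 51.36/0.2500 = 205.4.
m_N − m_Q = −2.5 log₁₀(205.4) = -5.78.

-5.78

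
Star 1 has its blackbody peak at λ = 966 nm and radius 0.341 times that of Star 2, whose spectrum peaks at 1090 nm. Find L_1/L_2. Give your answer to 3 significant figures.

0.188

Wien's law gives T ∝ 1/λ_max, so T_1/T_2 = λ_2/λ_1 = 1090/966 = 1.128.
Then L ∝ R²T⁴ gives L_1/L_2 = (0.341)² × (1.128)⁴ = 0.1163 × 1.621 = 0.1885.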